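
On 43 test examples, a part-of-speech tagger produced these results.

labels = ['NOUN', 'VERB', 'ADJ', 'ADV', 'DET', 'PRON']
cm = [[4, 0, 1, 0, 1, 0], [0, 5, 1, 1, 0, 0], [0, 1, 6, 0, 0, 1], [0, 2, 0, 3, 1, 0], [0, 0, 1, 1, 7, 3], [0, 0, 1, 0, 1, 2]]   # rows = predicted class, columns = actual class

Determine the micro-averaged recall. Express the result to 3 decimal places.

0.628

Micro-averaging pools counts across classes: ΣTP=27, ΣFP=16, ΣFN=16.
Micro-recall = TP/(TP+FN) on pooled counts = 0.628 (equals overall accuracy in single-label multiclass).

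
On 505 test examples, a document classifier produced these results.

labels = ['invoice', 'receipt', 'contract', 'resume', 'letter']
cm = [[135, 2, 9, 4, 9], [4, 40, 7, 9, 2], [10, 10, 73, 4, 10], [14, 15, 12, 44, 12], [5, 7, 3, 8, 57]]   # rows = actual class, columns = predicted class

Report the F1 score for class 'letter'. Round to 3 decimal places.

0.671

One-vs-rest for 'letter': TP = diagonal; FP = other classes predicted 'letter'; FN = 'letter' predicted as other.
F1 score = 2·TP/(2·TP+FP+FN).
letter: TP=57, FP=9+2+10+12=33, FN=5+7+3+8=23 → 114/170 = 0.6706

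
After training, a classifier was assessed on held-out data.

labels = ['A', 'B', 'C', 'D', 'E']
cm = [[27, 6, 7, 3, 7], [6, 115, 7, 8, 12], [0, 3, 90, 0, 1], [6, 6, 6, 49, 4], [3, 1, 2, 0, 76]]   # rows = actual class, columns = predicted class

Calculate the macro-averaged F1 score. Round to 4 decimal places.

0.7737

Per-class F1 score (2·TP/(2·TP+FP+FN)):
  A: TP=27, FP=6+0+6+3=15, FN=6+7+3+7=23 → 54/92 = 0.58696
  B: TP=115, FP=6+3+6+1=16, FN=6+7+8+12=33 → 230/279 = 0.82437
  C: TP=90, FP=7+7+6+2=22, FN=0+3+0+1=4 → 180/206 = 0.87379
  D: TP=49, FP=3+8+0+0=11, FN=6+6+6+4=22 → 98/131 = 0.74809
  E: TP=76, FP=7+12+1+4=24, FN=3+1+2+0=6 → 152/182 = 0.83516
Macro-F1 score = mean = (0.58696 + 0.82437 + 0.87379 + 0.74809 + 0.83516) / 5 = 0.7737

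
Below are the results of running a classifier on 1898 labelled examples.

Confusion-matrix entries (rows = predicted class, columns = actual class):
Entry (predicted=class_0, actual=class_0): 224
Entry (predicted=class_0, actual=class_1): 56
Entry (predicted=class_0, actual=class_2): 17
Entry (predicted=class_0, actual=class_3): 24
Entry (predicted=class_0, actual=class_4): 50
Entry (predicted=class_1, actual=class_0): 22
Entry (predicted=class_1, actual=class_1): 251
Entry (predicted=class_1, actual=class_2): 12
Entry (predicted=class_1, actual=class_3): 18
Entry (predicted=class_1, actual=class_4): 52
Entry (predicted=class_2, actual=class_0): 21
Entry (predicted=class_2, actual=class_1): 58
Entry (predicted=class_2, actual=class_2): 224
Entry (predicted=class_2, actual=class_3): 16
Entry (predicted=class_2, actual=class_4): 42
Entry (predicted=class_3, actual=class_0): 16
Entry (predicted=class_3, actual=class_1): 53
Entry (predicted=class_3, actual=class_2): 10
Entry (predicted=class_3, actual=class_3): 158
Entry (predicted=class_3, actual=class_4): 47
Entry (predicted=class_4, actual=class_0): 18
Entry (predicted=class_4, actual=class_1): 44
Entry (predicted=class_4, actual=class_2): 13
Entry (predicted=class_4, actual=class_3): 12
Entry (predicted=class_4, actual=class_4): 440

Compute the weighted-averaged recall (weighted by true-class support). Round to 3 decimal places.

0.683

Per-class recall (TP/(TP+FN)):
  class_0: TP=224, FN=22+21+16+18=77 → 224/301 = 0.7442
  class_1: TP=251, FN=56+58+53+44=211 → 251/462 = 0.5433
  class_2: TP=224, FN=17+12+10+13=52 → 224/276 = 0.8116
  class_3: TP=158, FN=24+18+16+12=70 → 158/228 = 0.6930
  class_4: TP=440, FN=50+52+42+47=191 → 440/631 = 0.6973
Weighted-recall = Σ (supportᵢ/N)·recallᵢ with N=1898: (301/1898)·0.7442 + (462/1898)·0.5433 + (276/1898)·0.8116 + (228/1898)·0.6930 + (631/1898)·0.6973 = 0.683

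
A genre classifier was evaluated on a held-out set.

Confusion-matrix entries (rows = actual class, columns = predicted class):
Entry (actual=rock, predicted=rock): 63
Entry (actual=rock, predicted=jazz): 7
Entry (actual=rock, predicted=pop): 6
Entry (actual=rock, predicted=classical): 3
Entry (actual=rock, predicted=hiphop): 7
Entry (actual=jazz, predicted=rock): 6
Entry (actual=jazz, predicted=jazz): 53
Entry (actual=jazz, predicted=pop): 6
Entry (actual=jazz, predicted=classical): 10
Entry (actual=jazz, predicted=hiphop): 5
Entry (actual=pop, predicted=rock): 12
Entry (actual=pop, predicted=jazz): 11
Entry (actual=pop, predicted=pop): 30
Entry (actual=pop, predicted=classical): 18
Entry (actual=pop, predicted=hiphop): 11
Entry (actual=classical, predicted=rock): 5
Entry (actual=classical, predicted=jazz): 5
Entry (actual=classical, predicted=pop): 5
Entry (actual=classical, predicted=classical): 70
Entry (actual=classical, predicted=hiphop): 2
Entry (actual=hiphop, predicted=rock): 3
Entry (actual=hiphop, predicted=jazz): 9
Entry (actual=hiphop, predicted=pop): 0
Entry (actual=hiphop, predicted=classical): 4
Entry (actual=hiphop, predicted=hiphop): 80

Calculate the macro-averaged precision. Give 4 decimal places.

0.6797

Per-class precision (TP/(TP+FP)):
  rock: TP=63, FP=6+12+5+3=26 → 63/89 = 0.70787
  jazz: TP=53, FP=7+11+5+9=32 → 53/85 = 0.62353
  pop: TP=30, FP=6+6+5+0=17 → 30/47 = 0.63830
  classical: TP=70, FP=3+10+18+4=35 → 70/105 = 0.66667
  hiphop: TP=80, FP=7+5+11+2=25 → 80/105 = 0.76190
Macro-precision = mean = (0.70787 + 0.62353 + 0.63830 + 0.66667 + 0.76190) / 5 = 0.6797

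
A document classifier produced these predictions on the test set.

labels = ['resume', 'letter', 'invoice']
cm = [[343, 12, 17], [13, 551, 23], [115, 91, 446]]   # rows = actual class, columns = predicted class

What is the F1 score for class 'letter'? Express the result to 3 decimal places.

One-vs-rest for 'letter': TP = diagonal; FP = other classes predicted 'letter'; FN = 'letter' predicted as other.
F1 score = 2·TP/(2·TP+FP+FN).
letter: TP=551, FP=12+91=103, FN=13+23=36 → 1102/1241 = 0.8880

0.888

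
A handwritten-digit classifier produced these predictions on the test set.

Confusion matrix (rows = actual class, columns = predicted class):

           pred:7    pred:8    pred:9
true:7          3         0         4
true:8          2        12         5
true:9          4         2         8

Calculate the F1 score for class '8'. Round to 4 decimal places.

Treat '8' as positive and all other classes as negative.
F1 score = 2·TP/(2·TP+FP+FN).
8: TP=12, FP=0+2=2, FN=2+5=7 → 24/33 = 0.72727

0.7273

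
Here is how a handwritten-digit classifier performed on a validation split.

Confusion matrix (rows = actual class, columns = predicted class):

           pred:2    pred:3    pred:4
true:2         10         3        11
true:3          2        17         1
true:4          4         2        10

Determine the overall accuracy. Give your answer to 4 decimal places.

0.6167

Accuracy = trace / total = (10+17+10=37) / 60 = 37/60 = 0.6167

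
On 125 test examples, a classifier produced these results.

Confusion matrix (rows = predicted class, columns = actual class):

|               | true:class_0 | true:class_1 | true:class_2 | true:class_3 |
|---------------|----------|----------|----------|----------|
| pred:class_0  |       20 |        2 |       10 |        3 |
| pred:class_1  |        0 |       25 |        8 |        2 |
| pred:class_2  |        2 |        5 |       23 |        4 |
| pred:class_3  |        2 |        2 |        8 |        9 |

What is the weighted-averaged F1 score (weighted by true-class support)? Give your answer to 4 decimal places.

0.6110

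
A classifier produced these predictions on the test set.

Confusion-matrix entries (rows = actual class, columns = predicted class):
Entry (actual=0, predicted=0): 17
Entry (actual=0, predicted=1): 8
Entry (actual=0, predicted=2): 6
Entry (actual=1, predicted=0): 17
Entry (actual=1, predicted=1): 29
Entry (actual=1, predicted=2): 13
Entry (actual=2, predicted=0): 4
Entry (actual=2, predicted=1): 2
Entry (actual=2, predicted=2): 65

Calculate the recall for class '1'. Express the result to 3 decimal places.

0.492

Take TP from the diagonal, FP from the rest of the '1' prediction marginal, FN from the rest of the '1' actual marginal.
recall = TP/(TP+FN).
1: TP=29, FN=17+13=30 → 29/59 = 0.4915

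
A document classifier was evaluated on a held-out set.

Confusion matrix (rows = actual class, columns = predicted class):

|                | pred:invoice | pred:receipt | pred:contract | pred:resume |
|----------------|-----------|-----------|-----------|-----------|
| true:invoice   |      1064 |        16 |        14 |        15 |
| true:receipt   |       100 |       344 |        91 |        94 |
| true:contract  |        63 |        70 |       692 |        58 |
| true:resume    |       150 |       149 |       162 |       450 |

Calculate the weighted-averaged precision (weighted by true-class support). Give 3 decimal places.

0.717

Per-class precision (TP/(TP+FP)):
  invoice: TP=1064, FP=100+63+150=313 → 1064/1377 = 0.7727
  receipt: TP=344, FP=16+70+149=235 → 344/579 = 0.5941
  contract: TP=692, FP=14+91+162=267 → 692/959 = 0.7216
  resume: TP=450, FP=15+94+58=167 → 450/617 = 0.7293
Weighted-precision = Σ (supportᵢ/N)·precisionᵢ with N=3532: (1109/3532)·0.7727 + (629/3532)·0.5941 + (883/3532)·0.7216 + (911/3532)·0.7293 = 0.717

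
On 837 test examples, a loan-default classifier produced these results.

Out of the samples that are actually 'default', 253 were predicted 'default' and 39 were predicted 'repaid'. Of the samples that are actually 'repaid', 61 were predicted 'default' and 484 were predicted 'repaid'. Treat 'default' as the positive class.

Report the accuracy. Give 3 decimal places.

0.881

Accuracy = (TP+TN)/N = (253+484)/837 = 0.881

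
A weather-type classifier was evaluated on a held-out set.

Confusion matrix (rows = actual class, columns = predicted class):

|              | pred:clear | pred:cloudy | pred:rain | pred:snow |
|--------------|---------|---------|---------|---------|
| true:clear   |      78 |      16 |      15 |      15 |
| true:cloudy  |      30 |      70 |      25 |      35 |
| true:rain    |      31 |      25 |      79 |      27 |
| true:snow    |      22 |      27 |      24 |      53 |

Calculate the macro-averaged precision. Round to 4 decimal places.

Per-class precision (TP/(TP+FP)):
  clear: TP=78, FP=30+31+22=83 → 78/161 = 0.48447
  cloudy: TP=70, FP=16+25+27=68 → 70/138 = 0.50725
  rain: TP=79, FP=15+25+24=64 → 79/143 = 0.55245
  snow: TP=53, FP=15+35+27=77 → 53/130 = 0.40769
Macro-precision = mean = (0.48447 + 0.50725 + 0.55245 + 0.40769) / 4 = 0.4880

0.4880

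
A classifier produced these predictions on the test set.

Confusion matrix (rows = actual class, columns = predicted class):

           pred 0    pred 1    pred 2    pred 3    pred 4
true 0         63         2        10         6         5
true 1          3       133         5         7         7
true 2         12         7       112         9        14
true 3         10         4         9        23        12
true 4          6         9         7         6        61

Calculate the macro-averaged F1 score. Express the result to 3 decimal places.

0.677

Per-class F1 score (2·TP/(2·TP+FP+FN)):
  0: TP=63, FP=3+12+10+6=31, FN=2+10+6+5=23 → 126/180 = 0.7000
  1: TP=133, FP=2+7+4+9=22, FN=3+5+7+7=22 → 266/310 = 0.8581
  2: TP=112, FP=10+5+9+7=31, FN=12+7+9+14=42 → 224/297 = 0.7542
  3: TP=23, FP=6+7+9+6=28, FN=10+4+9+12=35 → 46/109 = 0.4220
  4: TP=61, FP=5+7+14+12=38, FN=6+9+7+6=28 → 122/188 = 0.6489
Macro-F1 score = mean = (0.7000 + 0.8581 + 0.7542 + 0.4220 + 0.6489) / 5 = 0.677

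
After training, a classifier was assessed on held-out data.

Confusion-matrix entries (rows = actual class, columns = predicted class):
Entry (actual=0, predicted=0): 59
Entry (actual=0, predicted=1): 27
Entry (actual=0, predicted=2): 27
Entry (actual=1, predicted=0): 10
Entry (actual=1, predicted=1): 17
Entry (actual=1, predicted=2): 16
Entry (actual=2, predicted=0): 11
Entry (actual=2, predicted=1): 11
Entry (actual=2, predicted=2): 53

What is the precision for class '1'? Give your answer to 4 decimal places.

0.3091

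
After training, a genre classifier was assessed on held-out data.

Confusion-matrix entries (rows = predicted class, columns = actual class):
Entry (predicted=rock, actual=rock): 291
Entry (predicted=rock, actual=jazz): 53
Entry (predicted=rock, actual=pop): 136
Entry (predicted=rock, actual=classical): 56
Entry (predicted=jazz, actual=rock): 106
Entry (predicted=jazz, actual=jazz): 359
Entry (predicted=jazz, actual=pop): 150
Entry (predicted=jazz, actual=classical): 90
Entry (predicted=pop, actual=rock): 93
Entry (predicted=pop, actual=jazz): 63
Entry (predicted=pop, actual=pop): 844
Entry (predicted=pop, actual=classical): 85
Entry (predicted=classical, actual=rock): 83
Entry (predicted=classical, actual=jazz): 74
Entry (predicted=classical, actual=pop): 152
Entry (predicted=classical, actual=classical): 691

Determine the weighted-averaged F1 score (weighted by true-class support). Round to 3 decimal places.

Per-class F1 score (2·TP/(2·TP+FP+FN)):
  rock: TP=291, FP=53+136+56=245, FN=106+93+83=282 → 582/1109 = 0.5248
  jazz: TP=359, FP=106+150+90=346, FN=53+63+74=190 → 718/1254 = 0.5726
  pop: TP=844, FP=93+63+85=241, FN=136+150+152=438 → 1688/2367 = 0.7131
  classical: TP=691, FP=83+74+152=309, FN=56+90+85=231 → 1382/1922 = 0.7190
Weighted-F1 score = Σ (supportᵢ/N)·F1 scoreᵢ with N=3326: (573/3326)·0.5248 + (549/3326)·0.5726 + (1282/3326)·0.7131 + (922/3326)·0.7190 = 0.659

0.659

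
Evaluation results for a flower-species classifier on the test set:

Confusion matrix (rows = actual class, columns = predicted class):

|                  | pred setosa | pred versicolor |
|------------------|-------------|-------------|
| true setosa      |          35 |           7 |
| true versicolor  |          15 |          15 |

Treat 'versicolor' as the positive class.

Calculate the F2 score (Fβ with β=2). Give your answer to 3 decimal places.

0.528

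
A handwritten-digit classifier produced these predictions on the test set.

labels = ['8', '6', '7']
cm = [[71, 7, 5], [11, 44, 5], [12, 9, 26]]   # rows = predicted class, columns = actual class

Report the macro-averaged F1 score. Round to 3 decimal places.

Per-class F1 score (2·TP/(2·TP+FP+FN)):
  8: TP=71, FP=7+5=12, FN=11+12=23 → 142/177 = 0.8023
  6: TP=44, FP=11+5=16, FN=7+9=16 → 88/120 = 0.7333
  7: TP=26, FP=12+9=21, FN=5+5=10 → 52/83 = 0.6265
Macro-F1 score = mean = (0.8023 + 0.7333 + 0.6265) / 3 = 0.721

0.721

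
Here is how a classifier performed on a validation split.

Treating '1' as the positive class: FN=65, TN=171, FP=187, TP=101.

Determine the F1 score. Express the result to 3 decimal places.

Precision = TP/(TP+FP) = 101/288 = 0.3507
Recall = TP/(TP+FN) = 101/166 = 0.6084
F1 = 2·TP/(2·TP+FP+FN) = 202/454 = 0.445

0.445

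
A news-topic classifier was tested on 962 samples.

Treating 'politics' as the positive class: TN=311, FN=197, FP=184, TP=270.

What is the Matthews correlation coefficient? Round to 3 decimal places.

0.207

MCC = (TP·TN − FP·FN) / √((TP+FP)(TP+FN)(TN+FP)(TN+FN))
Numerator = 270·311 − 184·197 = 47722
Denominator = √(454·467·495·508) = √53314046280 = 230898.3462
MCC = 47722 / 230898.3462 = 0.207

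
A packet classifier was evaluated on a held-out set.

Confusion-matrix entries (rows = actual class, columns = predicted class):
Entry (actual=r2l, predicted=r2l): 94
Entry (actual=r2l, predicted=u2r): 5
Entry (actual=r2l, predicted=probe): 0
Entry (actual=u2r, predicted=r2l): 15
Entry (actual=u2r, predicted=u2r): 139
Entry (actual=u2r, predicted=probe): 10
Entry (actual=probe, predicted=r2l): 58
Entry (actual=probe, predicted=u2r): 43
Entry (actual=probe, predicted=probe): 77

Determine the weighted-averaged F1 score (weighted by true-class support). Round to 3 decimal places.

Per-class F1 score (2·TP/(2·TP+FP+FN)):
  r2l: TP=94, FP=15+58=73, FN=5+0=5 → 188/266 = 0.7068
  u2r: TP=139, FP=5+43=48, FN=15+10=25 → 278/351 = 0.7920
  probe: TP=77, FP=0+10=10, FN=58+43=101 → 154/265 = 0.5811
Weighted-F1 score = Σ (supportᵢ/N)·F1 scoreᵢ with N=441: (99/441)·0.7068 + (164/441)·0.7920 + (178/441)·0.5811 = 0.688

0.688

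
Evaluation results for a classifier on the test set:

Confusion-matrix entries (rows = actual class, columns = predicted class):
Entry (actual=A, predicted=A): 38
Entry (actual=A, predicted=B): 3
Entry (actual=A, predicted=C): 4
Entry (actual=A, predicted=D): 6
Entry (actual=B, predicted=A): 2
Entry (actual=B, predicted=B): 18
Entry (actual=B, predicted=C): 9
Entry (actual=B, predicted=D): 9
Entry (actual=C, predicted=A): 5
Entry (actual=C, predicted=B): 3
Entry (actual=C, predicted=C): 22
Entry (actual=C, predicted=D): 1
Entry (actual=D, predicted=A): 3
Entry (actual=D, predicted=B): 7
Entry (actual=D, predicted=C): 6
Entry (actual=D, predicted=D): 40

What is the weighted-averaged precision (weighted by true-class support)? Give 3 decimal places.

0.677

Per-class precision (TP/(TP+FP)):
  A: TP=38, FP=2+5+3=10 → 38/48 = 0.7917
  B: TP=18, FP=3+3+7=13 → 18/31 = 0.5806
  C: TP=22, FP=4+9+6=19 → 22/41 = 0.5366
  D: TP=40, FP=6+9+1=16 → 40/56 = 0.7143
Weighted-precision = Σ (supportᵢ/N)·precisionᵢ with N=176: (51/176)·0.7917 + (38/176)·0.5806 + (31/176)·0.5366 + (56/176)·0.7143 = 0.677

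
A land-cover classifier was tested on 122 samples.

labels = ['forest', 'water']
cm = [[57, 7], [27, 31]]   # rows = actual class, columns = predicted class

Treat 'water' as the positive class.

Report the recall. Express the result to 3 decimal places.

0.534

Recall = TP/(TP+FN) = 31/(31+27) = 31/58 = 0.534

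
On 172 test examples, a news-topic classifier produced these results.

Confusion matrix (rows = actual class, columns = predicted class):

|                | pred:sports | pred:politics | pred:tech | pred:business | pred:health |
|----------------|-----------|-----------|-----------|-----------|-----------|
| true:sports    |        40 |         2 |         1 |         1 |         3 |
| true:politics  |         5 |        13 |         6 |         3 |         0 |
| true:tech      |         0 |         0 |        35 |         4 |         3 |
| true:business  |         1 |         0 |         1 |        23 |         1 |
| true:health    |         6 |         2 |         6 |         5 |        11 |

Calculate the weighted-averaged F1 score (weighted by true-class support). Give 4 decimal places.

Per-class F1 score (2·TP/(2·TP+FP+FN)):
  sports: TP=40, FP=5+0+1+6=12, FN=2+1+1+3=7 → 80/99 = 0.80808
  politics: TP=13, FP=2+0+0+2=4, FN=5+6+3+0=14 → 26/44 = 0.59091
  tech: TP=35, FP=1+6+1+6=14, FN=0+0+4+3=7 → 70/91 = 0.76923
  business: TP=23, FP=1+3+4+5=13, FN=1+0+1+1=3 → 46/62 = 0.74194
  health: TP=11, FP=3+0+3+1=7, FN=6+2+6+5=19 → 22/48 = 0.45833
Weighted-F1 score = Σ (supportᵢ/N)·F1 scoreᵢ with N=172: (47/172)·0.80808 + (27/172)·0.59091 + (42/172)·0.76923 + (26/172)·0.74194 + (30/172)·0.45833 = 0.6935

0.6935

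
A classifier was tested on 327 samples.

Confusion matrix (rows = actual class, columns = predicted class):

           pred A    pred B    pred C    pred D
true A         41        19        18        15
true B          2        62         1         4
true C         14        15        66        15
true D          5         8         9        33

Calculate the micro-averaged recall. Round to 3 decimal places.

0.618

Micro-averaging pools counts across classes: ΣTP=202, ΣFP=125, ΣFN=125.
Micro-recall = TP/(TP+FN) on pooled counts = 0.618 (equals overall accuracy in single-label multiclass).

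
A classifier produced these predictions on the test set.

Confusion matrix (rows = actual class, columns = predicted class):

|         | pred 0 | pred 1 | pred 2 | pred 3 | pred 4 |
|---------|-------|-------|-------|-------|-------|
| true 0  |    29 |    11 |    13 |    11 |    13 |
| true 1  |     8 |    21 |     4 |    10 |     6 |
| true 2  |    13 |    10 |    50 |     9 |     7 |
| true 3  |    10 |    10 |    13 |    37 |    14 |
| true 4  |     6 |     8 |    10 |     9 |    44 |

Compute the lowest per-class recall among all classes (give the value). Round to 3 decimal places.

0.377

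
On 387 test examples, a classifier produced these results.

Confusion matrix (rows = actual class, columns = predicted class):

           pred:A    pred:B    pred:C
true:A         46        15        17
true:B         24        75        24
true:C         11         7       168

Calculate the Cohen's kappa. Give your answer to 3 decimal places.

Observed agreement pₒ = trace/N = 289/387 = 0.7468
Expected agreement pₑ = Σ (rowᵢ·colᵢ)/N² = (78·81 + 123·97 + 186·209)/387² = 0.3814
κ = (pₒ − pₑ)/(1 − pₑ) = (0.7468 − 0.3814)/(1 − 0.3814) = 0.591

0.591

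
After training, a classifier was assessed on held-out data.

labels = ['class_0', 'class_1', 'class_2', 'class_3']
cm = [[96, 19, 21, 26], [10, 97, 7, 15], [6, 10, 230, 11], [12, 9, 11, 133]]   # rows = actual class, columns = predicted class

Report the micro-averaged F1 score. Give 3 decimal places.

Micro-averaging pools counts across classes: ΣTP=556, ΣFP=157, ΣFN=157.
Micro-F1 score = 2·TP/(2·TP+FP+FN) on pooled counts = 0.780 (equals overall accuracy in single-label multiclass).

0.780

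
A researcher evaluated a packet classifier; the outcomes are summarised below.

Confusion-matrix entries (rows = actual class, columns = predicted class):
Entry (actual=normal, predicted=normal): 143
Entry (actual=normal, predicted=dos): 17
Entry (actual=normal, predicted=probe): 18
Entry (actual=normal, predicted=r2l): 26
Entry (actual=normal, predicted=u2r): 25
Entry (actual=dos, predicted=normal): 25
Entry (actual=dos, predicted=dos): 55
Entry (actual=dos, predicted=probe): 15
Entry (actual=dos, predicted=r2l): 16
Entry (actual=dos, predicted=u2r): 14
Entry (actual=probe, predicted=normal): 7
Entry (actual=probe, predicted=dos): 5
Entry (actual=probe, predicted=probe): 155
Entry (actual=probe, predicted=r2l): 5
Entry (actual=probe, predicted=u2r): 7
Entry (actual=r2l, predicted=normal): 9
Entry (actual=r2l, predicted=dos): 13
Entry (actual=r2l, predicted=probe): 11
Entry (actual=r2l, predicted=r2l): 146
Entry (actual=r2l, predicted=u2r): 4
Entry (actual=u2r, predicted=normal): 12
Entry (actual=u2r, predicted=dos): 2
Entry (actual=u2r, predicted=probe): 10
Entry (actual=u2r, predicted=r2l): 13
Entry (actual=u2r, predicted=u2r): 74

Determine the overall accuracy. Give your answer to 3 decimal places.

0.693

Accuracy = trace / total = (143+55+155+146+74=573) / 827 = 573/827 = 0.693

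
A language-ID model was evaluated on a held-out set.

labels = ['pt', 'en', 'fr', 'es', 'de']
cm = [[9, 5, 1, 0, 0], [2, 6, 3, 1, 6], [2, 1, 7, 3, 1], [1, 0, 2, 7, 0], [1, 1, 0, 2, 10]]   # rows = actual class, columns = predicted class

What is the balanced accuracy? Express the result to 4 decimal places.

Balanced accuracy = mean of per-class recall.
  pt: recall = 9/15 = 0.60000
  en: recall = 6/18 = 0.33333
  fr: recall = 7/14 = 0.50000
  es: recall = 7/10 = 0.70000
  de: recall = 10/14 = 0.71429
Mean = (0.60000 + 0.33333 + 0.50000 + 0.70000 + 0.71429) / 5 = 0.5695

0.5695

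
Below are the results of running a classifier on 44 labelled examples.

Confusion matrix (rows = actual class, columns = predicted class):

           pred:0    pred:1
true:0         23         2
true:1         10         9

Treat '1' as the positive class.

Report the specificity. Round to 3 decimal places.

Specificity = TN/(TN+FP) = 23/(23+2) = 0.920

0.920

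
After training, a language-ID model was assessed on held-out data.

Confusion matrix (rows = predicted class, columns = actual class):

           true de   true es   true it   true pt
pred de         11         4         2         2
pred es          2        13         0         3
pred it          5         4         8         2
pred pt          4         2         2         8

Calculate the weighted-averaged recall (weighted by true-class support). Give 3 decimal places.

0.556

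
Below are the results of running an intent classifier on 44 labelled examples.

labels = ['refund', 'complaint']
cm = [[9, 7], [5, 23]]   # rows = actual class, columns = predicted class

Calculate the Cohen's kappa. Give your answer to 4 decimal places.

Observed agreement pₒ = trace/N = 32/44 = 0.72727
Expected agreement pₑ = Σ (rowᵢ·colᵢ)/N² = (16·14 + 28·30)/44² = 0.54959
κ = (pₒ − pₑ)/(1 − pₑ) = (0.72727 − 0.54959)/(1 − 0.54959) = 0.3945

0.3945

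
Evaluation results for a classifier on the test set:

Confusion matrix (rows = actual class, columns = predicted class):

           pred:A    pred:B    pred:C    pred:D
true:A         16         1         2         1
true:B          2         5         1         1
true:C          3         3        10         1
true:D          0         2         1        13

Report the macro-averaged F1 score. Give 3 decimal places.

0.685

Per-class F1 score (2·TP/(2·TP+FP+FN)):
  A: TP=16, FP=2+3+0=5, FN=1+2+1=4 → 32/41 = 0.7805
  B: TP=5, FP=1+3+2=6, FN=2+1+1=4 → 10/20 = 0.5000
  C: TP=10, FP=2+1+1=4, FN=3+3+1=7 → 20/31 = 0.6452
  D: TP=13, FP=1+1+1=3, FN=0+2+1=3 → 26/32 = 0.8125
Macro-F1 score = mean = (0.7805 + 0.5000 + 0.6452 + 0.8125) / 4 = 0.685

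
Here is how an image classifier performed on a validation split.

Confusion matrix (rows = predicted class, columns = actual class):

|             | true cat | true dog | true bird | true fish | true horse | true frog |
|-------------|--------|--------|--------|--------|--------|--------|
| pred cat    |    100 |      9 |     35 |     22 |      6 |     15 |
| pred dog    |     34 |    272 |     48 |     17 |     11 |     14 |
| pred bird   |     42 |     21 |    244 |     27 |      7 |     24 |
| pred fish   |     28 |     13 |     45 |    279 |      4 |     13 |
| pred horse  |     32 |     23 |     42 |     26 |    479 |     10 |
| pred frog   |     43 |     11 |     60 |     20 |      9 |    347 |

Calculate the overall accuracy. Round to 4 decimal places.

0.7076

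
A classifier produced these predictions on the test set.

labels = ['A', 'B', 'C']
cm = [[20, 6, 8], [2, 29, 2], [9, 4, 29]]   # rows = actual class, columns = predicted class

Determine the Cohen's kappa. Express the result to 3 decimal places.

0.572

Observed agreement pₒ = trace/N = 78/109 = 0.7156
Expected agreement pₑ = Σ (rowᵢ·colᵢ)/N² = (34·31 + 33·39 + 42·39)/109² = 0.3349
κ = (pₒ − pₑ)/(1 − pₑ) = (0.7156 − 0.3349)/(1 − 0.3349) = 0.572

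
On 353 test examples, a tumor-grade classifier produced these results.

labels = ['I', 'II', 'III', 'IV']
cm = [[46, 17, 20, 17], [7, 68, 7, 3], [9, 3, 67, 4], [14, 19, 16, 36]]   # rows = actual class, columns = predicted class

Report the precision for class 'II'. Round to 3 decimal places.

0.636

One-vs-rest for 'II': TP = diagonal; FP = other classes predicted 'II'; FN = 'II' predicted as other.
precision = TP/(TP+FP).
II: TP=68, FP=17+3+19=39 → 68/107 = 0.6355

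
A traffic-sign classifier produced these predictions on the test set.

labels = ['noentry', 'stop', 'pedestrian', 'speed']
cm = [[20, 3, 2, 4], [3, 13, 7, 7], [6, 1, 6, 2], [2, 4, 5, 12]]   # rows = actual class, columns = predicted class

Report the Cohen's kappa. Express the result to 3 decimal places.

Observed agreement pₒ = trace/N = 51/97 = 0.5258
Expected agreement pₑ = Σ (rowᵢ·colᵢ)/N² = (29·31 + 30·21 + 15·20 + 23·25)/97² = 0.2555
κ = (pₒ − pₑ)/(1 − pₑ) = (0.5258 − 0.2555)/(1 − 0.2555) = 0.363

0.363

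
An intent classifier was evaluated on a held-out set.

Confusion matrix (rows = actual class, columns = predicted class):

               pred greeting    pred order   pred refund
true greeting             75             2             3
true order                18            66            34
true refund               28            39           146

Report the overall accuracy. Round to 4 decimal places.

Accuracy = trace / total = (75+66+146=287) / 411 = 287/411 = 0.6983

0.6983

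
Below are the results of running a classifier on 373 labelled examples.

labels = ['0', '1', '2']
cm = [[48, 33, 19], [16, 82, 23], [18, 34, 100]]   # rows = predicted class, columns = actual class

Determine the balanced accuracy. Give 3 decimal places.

0.613

Balanced accuracy = mean of per-class recall.
  0: recall = 48/82 = 0.5854
  1: recall = 82/149 = 0.5503
  2: recall = 100/142 = 0.7042
Mean = (0.5854 + 0.5503 + 0.7042) / 3 = 0.613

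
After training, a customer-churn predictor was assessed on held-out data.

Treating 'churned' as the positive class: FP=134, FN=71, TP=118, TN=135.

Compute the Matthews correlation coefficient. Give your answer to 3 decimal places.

0.125

MCC = (TP·TN − FP·FN) / √((TP+FP)(TP+FN)(TN+FP)(TN+FN))
Numerator = 118·135 − 134·71 = 6416
Denominator = √(252·189·269·206) = √2639257992 = 51373.7092
MCC = 6416 / 51373.7092 = 0.125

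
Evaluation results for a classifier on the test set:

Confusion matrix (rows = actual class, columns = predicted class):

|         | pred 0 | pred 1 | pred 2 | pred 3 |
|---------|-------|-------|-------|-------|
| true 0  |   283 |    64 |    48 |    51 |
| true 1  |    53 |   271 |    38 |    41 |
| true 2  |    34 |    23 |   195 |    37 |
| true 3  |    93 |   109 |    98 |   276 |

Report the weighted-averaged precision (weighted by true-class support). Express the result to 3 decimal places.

Per-class precision (TP/(TP+FP)):
  0: TP=283, FP=53+34+93=180 → 283/463 = 0.6112
  1: TP=271, FP=64+23+109=196 → 271/467 = 0.5803
  2: TP=195, FP=48+38+98=184 → 195/379 = 0.5145
  3: TP=276, FP=51+41+37=129 → 276/405 = 0.6815
Weighted-precision = Σ (supportᵢ/N)·precisionᵢ with N=1714: (446/1714)·0.6112 + (403/1714)·0.5803 + (289/1714)·0.5145 + (576/1714)·0.6815 = 0.611

0.611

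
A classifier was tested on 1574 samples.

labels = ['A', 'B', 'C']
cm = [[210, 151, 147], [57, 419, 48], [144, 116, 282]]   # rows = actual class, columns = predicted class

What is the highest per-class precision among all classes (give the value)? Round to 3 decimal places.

0.611

Per-class precision (TP/(TP+FP)):
  A: TP=210, FP=57+144=201 → 210/411 = 0.5109
  B: TP=419, FP=151+116=267 → 419/686 = 0.6108
  C: TP=282, FP=147+48=195 → 282/477 = 0.5912
Highest is class 'B' with precision = 0.611.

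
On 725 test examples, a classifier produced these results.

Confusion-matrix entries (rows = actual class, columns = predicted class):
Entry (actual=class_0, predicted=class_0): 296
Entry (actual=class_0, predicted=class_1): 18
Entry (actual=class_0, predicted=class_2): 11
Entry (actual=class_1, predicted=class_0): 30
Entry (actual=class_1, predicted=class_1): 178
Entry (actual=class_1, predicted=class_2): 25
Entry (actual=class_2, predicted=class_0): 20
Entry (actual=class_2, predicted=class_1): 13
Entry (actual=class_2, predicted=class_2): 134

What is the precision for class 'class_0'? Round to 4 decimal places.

0.8555

Take TP from the diagonal, FP from the rest of the 'class_0' prediction marginal, FN from the rest of the 'class_0' actual marginal.
precision = TP/(TP+FP).
class_0: TP=296, FP=30+20=50 → 296/346 = 0.85549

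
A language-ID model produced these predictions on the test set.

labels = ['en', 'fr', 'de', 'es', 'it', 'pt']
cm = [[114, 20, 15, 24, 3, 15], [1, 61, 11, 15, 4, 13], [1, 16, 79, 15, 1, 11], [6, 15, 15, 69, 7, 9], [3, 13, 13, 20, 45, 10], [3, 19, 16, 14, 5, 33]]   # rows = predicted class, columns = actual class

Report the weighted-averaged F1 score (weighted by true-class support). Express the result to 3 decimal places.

Per-class F1 score (2·TP/(2·TP+FP+FN)):
  en: TP=114, FP=20+15+24+3+15=77, FN=1+1+6+3+3=14 → 228/319 = 0.7147
  fr: TP=61, FP=1+11+15+4+13=44, FN=20+16+15+13+19=83 → 122/249 = 0.4900
  de: TP=79, FP=1+16+15+1+11=44, FN=15+11+15+13+16=70 → 158/272 = 0.5809
  es: TP=69, FP=6+15+15+7+9=52, FN=24+15+15+20+14=88 → 138/278 = 0.4964
  it: TP=45, FP=3+13+13+20+10=59, FN=3+4+1+7+5=20 → 90/169 = 0.5325
  pt: TP=33, FP=3+19+16+14+5=57, FN=15+13+11+9+10=58 → 66/181 = 0.3646
Weighted-F1 score = Σ (supportᵢ/N)·F1 scoreᵢ with N=734: (128/734)·0.7147 + (144/734)·0.4900 + (149/734)·0.5809 + (157/734)·0.4964 + (65/734)·0.5325 + (91/734)·0.3646 = 0.537

0.537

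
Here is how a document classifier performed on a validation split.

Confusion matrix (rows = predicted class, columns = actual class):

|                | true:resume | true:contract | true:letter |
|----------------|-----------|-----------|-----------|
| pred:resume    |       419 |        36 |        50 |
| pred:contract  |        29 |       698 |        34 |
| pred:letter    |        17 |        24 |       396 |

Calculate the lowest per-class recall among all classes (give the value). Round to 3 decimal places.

Per-class recall (TP/(TP+FN)):
  resume: TP=419, FN=29+17=46 → 419/465 = 0.9011
  contract: TP=698, FN=36+24=60 → 698/758 = 0.9208
  letter: TP=396, FN=50+34=84 → 396/480 = 0.8250
Lowest is class 'letter' with recall = 0.825.

0.825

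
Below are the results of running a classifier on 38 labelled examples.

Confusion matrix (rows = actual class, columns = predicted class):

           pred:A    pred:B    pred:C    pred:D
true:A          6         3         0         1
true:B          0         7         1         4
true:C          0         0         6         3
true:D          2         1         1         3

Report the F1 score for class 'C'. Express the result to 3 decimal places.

Treat 'C' as positive and all other classes as negative.
F1 score = 2·TP/(2·TP+FP+FN).
C: TP=6, FP=0+1+1=2, FN=0+0+3=3 → 12/17 = 0.7059

0.706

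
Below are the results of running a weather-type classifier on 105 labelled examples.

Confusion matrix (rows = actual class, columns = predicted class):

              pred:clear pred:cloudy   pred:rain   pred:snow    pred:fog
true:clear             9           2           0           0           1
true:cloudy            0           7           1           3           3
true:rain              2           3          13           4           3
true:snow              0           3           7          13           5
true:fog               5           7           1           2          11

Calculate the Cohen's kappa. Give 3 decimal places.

Observed agreement pₒ = trace/N = 53/105 = 0.5048
Expected agreement pₑ = Σ (rowᵢ·colᵢ)/N² = (12·16 + 14·22 + 25·22 + 28·22 + 26·23)/105² = 0.2054
κ = (pₒ − pₑ)/(1 − pₑ) = (0.5048 − 0.2054)/(1 − 0.2054) = 0.377

0.377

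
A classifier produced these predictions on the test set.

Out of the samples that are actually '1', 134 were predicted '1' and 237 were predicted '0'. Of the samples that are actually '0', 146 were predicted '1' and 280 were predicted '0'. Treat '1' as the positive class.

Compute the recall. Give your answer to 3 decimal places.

Recall = TP/(TP+FN) = 134/(134+237) = 134/371 = 0.361

0.361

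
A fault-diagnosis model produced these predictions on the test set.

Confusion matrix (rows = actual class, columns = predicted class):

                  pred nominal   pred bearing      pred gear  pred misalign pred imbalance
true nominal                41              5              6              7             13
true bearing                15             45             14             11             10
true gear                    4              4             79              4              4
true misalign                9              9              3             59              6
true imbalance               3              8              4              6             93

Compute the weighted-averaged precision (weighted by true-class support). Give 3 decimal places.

Per-class precision (TP/(TP+FP)):
  nominal: TP=41, FP=15+4+9+3=31 → 41/72 = 0.5694
  bearing: TP=45, FP=5+4+9+8=26 → 45/71 = 0.6338
  gear: TP=79, FP=6+14+3+4=27 → 79/106 = 0.7453
  misalign: TP=59, FP=7+11+4+6=28 → 59/87 = 0.6782
  imbalance: TP=93, FP=13+10+4+6=33 → 93/126 = 0.7381
Weighted-precision = Σ (supportᵢ/N)·precisionᵢ with N=462: (72/462)·0.5694 + (95/462)·0.6338 + (95/462)·0.7453 + (86/462)·0.6782 + (114/462)·0.7381 = 0.681

0.681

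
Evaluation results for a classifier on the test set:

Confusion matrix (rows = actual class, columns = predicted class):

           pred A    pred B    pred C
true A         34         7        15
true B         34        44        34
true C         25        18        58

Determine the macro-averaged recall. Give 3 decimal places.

Per-class recall (TP/(TP+FN)):
  A: TP=34, FN=7+15=22 → 34/56 = 0.6071
  B: TP=44, FN=34+34=68 → 44/112 = 0.3929
  C: TP=58, FN=25+18=43 → 58/101 = 0.5743
Macro-recall = mean = (0.6071 + 0.3929 + 0.5743) / 3 = 0.525

0.525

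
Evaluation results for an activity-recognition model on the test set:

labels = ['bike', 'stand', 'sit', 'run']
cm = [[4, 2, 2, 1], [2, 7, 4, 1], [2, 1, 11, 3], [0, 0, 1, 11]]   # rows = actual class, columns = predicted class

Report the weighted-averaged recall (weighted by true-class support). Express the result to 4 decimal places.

0.6346

Per-class recall (TP/(TP+FN)):
  bike: TP=4, FN=2+2+1=5 → 4/9 = 0.44444
  stand: TP=7, FN=2+4+1=7 → 7/14 = 0.50000
  sit: TP=11, FN=2+1+3=6 → 11/17 = 0.64706
  run: TP=11, FN=0+0+1=1 → 11/12 = 0.91667
Weighted-recall = Σ (supportᵢ/N)·recallᵢ with N=52: (9/52)·0.44444 + (14/52)·0.50000 + (17/52)·0.64706 + (12/52)·0.91667 = 0.6346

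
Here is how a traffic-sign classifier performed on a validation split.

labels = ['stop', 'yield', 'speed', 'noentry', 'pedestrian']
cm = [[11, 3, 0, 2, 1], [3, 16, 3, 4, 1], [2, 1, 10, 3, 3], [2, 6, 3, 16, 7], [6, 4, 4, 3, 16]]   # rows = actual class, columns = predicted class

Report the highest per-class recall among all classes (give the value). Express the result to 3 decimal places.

Per-class recall (TP/(TP+FN)):
  stop: TP=11, FN=3+0+2+1=6 → 11/17 = 0.6471
  yield: TP=16, FN=3+3+4+1=11 → 16/27 = 0.5926
  speed: TP=10, FN=2+1+3+3=9 → 10/19 = 0.5263
  noentry: TP=16, FN=2+6+3+7=18 → 16/34 = 0.4706
  pedestrian: TP=16, FN=6+4+4+3=17 → 16/33 = 0.4848
Highest is class 'stop' with recall = 0.647.

0.647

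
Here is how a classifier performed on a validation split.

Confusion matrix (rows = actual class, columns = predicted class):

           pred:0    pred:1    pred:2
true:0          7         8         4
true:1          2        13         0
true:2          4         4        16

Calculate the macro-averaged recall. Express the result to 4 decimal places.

0.6339

Per-class recall (TP/(TP+FN)):
  0: TP=7, FN=8+4=12 → 7/19 = 0.36842
  1: TP=13, FN=2+0=2 → 13/15 = 0.86667
  2: TP=16, FN=4+4=8 → 16/24 = 0.66667
Macro-recall = mean = (0.36842 + 0.86667 + 0.66667) / 3 = 0.6339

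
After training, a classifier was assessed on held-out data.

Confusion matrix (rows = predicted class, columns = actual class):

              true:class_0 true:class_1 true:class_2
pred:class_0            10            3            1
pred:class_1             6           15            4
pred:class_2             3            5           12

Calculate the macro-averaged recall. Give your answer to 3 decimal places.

0.628

Per-class recall (TP/(TP+FN)):
  class_0: TP=10, FN=6+3=9 → 10/19 = 0.5263
  class_1: TP=15, FN=3+5=8 → 15/23 = 0.6522
  class_2: TP=12, FN=1+4=5 → 12/17 = 0.7059
Macro-recall = mean = (0.5263 + 0.6522 + 0.7059) / 3 = 0.628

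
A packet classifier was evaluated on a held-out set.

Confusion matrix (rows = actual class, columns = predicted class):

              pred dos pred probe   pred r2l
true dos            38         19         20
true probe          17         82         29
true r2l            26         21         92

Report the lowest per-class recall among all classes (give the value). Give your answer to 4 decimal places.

0.4935

Per-class recall (TP/(TP+FN)):
  dos: TP=38, FN=19+20=39 → 38/77 = 0.49351
  probe: TP=82, FN=17+29=46 → 82/128 = 0.64063
  r2l: TP=92, FN=26+21=47 → 92/139 = 0.66187
Lowest is class 'dos' with recall = 0.4935.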